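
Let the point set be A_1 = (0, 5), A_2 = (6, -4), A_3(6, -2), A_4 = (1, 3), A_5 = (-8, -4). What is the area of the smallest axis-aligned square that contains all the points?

The bounding box has width 14 and height 9.
An axis-aligned square enclosing the set must have side ≥ max(width, height).
So the minimum side is max(14, 9) = 14.
Area = 14² = 196.

196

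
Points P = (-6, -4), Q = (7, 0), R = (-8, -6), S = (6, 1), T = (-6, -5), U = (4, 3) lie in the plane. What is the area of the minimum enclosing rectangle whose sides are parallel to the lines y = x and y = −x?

In coordinates u = x + y, v = x − y the rectangle is axis-aligned; the map (x,y)→(u,v) scales areas by 2.
u-values: -10, 7, -14, 7, -11, 7; range = 7 − (-14) = 21.
v-values: -2, 7, -2, 5, -1, 1; range = 7 − (-2) = 9.
Area = (21 × 9) / 2 = 94.5.

94.5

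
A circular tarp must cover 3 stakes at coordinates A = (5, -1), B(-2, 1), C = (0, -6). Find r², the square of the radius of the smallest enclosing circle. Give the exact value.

2809/162

Side lengths²: AB² = 53, AC² = 50, BC² = 53.
Since BC² = 53 < 53 + 50 = 103, the triangle is acute, so the smallest enclosing circle is the circumcircle.
Circumcentre = (17/18, -35/18), r² = 2809/162.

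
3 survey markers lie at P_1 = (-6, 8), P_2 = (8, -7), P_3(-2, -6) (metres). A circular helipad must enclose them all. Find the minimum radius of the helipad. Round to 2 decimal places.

Side lengths²: P_1P_2² = 421, P_1P_3² = 212, P_2P_3² = 101.
Since P_1P_2² = 421 ≥ 212 + 101 = 313, the angle opposite P_1P_2 is not acute, so the smallest enclosing circle has P_1P_2 as diameter.
Centre = midpoint of P_1P_2 = (1, 0.5), r² = 421/4 = 105.25.
r = √(105.25) ≈ 10.26.

10.26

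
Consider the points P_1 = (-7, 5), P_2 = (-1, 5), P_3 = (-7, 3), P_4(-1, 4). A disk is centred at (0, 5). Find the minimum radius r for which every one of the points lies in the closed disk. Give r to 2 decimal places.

The required radius is the distance from (0, 5) to the farthest point.
Squared distances: 49, 1, 53, 2.
Maximum is 53, attained at P_3.
r = √53 ≈ 7.28.

7.28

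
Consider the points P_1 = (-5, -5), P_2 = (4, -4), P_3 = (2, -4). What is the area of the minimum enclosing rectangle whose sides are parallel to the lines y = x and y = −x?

In coordinates u = x + y, v = x − y the rectangle is axis-aligned; the map (x,y)→(u,v) scales areas by 2.
u-values: -10, 0, -2; range = 0 − (-10) = 10.
v-values: 0, 8, 6; range = 8 − 0 = 8.
Area = (10 × 8) / 2 = 40.

40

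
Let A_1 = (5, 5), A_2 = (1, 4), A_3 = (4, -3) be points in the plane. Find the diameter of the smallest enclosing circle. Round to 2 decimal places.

8.17

Side lengths²: A_1A_2² = 17, A_1A_3² = 65, A_2A_3² = 58.
Since A_1A_3² = 65 < 58 + 17 = 75, the triangle is acute, so the smallest enclosing circle is the circumcircle.
Circumcentre = (239/62, 67/62), r² = 32045/1922.
Diameter = 2r = 2√(32045/1922) ≈ 8.17.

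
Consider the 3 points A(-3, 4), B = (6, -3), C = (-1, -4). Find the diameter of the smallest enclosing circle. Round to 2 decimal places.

Side lengths²: AB² = 130, AC² = 68, BC² = 50.
Since AB² = 130 ≥ 68 + 50 = 118, the angle opposite AB is not acute, so the smallest enclosing circle has AB as diameter.
Centre = midpoint of AB = (1.5, 0.5), r² = 130/4 = 32.5.
Diameter = 2r = 2√(32.5) ≈ 11.40.

11.40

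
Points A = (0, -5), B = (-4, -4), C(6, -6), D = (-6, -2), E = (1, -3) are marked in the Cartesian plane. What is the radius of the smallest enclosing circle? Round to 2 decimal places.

A smallest enclosing disk is always determined by at most three of the input points on its boundary.
The farthest pair is C–D with squared distance 160. The circle on this segment as diameter has centre (0, -4) and r² = 160/4 = 40.
Check A: distance² to centre = 1 ≤ 40, so it lies inside.
All remaining points lie in this disk, and no smaller disk contains both endpoints, so this is the minimum enclosing circle.
r = √40 ≈ 6.32.

6.32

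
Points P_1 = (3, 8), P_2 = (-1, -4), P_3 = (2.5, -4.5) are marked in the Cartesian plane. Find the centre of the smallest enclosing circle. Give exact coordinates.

(71/44, 79/44)

Side lengths²: P_1P_2² = 160, P_1P_3² = 156.5, P_2P_3² = 12.5.
Since P_1P_2² = 160 < 156.5 + 12.5 = 169, the triangle is acute, so the smallest enclosing circle is the circumcircle.
Circumcentre = (71/44, 79/44), r² = 39125/968.
Centre = (71/44, 79/44).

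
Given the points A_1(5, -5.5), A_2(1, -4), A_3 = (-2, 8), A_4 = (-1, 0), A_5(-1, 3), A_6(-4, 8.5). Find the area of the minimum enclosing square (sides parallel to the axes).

196

The bounding box has width 9 and height 14.
An axis-aligned square enclosing the set must have side ≥ max(width, height).
So the minimum side is max(9, 14) = 14.
Area = 14² = 196.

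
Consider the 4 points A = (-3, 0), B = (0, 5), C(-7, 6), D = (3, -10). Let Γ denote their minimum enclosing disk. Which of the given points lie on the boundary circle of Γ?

A smallest enclosing disk is always determined by at most three of the input points on its boundary.
The farthest pair is C–D with squared distance 356. The circle on this segment as diameter has centre (-2, -2) and r² = 356/4 = 89.
Check A: distance² to centre = 5 ≤ 89, so it lies inside.
All remaining points lie in this disk, and no smaller disk contains both endpoints, so this is the minimum enclosing circle.
The points at distance exactly r from the centre are C, D — 2 points.

C, D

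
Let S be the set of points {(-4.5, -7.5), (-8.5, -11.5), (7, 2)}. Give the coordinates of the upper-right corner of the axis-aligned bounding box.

x-range [-8.5, 7], y-range [-11.5, 2].
The upper-right corner is (7, 2).

(7, 2)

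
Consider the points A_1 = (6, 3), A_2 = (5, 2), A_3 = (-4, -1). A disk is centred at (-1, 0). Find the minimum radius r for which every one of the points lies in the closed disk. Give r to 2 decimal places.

The required radius is the distance from (-1, 0) to the farthest point.
Squared distances: 58, 40, 10.
Maximum is 58, attained at A_1.
r = √58 ≈ 7.62.

7.62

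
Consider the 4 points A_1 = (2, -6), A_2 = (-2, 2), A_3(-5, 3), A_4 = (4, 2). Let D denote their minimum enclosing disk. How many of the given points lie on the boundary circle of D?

3

The minimum enclosing circle is determined by three boundary points: A_1, A_3, A_4.
Their circumcentre is (-33/37, -38/37) with r² = 45305/1369.
The farthest remaining point A_2 is at distance² 14225/1369 ≤ 45305/1369.
The points at distance exactly r from the centre are A_1, A_3, A_4 — 3 points.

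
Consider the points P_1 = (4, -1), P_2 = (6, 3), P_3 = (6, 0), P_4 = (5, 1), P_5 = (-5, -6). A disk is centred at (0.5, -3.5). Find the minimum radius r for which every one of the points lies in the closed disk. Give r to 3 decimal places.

8.515

The required radius is the distance from (0.5, -3.5) to the farthest point.
Squared distances: 18.5, 72.5, 42.5, 40.5, 36.5.
Maximum is 72.5, attained at P_2.
r = √(72.5) ≈ 8.515.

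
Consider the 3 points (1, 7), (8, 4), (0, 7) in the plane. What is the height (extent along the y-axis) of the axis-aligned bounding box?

max y = 7, min y = 4, so height = 3.

3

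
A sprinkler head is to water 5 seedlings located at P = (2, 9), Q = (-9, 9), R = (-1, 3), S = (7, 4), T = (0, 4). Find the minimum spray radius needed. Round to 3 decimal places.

By Welzl's lemma the MEC is supported by two points (diametrically opposite) or three points (on a circumcircle).
The farthest pair is Q–S with squared distance 281. The circle on this segment as diameter has centre (-1, 6.5) and r² = 281/4 = 70.25.
Check P: distance² to centre = 15.25 ≤ 70.25, so it lies inside.
All remaining points lie in this disk, and no smaller disk contains both endpoints, so this is the minimum enclosing circle.
r = √(70.25) ≈ 8.382.

8.382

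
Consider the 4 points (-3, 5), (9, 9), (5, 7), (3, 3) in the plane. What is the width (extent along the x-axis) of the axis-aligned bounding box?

max x = 9, min x = -3, so width = 12.

12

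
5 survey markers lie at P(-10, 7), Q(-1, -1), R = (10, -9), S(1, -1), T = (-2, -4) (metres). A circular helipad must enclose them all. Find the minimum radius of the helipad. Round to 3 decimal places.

12.806

A smallest enclosing disk is always determined by at most three of the input points on its boundary.
The farthest pair is P–R with squared distance 656. The circle on this segment as diameter has centre (0, -1) and r² = 656/4 = 164.
Check Q: distance² to centre = 1 ≤ 164, so it lies inside.
All remaining points lie in this disk, and no smaller disk contains both endpoints, so this is the minimum enclosing circle.
r = √164 ≈ 12.806.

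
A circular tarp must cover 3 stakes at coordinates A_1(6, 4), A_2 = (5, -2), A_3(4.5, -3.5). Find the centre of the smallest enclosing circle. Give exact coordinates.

Side lengths²: A_1A_2² = 37, A_1A_3² = 58.5, A_2A_3² = 2.5.
Since A_1A_3² = 58.5 ≥ 37 + 2.5 = 39.5, the angle opposite A_1A_3 is not acute, so the smallest enclosing circle has A_1A_3 as diameter.
Centre = midpoint of A_1A_3 = (5.25, 0.25), r² = 58.5/4 = 14.625.
Centre = (5.25, 0.25).

(5.25, 0.25)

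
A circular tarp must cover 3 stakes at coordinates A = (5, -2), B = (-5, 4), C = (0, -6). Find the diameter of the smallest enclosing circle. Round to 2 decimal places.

Side lengths²: AB² = 136, AC² = 41, BC² = 125.
Since AB² = 136 < 125 + 41 = 166, the triangle is acute, so the smallest enclosing circle is the circumcircle.
Circumcentre = (-9/14, -1/14), r² = 3485/98.
Diameter = 2r = 2√(3485/98) ≈ 11.93.

11.93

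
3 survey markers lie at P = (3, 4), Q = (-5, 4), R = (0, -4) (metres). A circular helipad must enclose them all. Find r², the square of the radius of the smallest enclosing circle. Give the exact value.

Side lengths²: PQ² = 64, PR² = 73, QR² = 89.
Since QR² = 89 < 73 + 64 = 137, the triangle is acute, so the smallest enclosing circle is the circumcircle.
Circumcentre = (-1, 0.9375), r² = 25.37890625.

25.37890625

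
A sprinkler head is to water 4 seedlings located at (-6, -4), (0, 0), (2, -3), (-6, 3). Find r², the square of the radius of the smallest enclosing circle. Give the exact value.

By Welzl's lemma the MEC is supported by two points (diametrically opposite) or three points (on a circumcircle).
The minimum enclosing circle is determined by three boundary points: (-6, -4), (2, -3), (-6, 3).
Their circumcentre is (-2.375, -0.5) with r² = 25.390625.
The farthest remaining point (0, 0) is at distance² 5.890625 ≤ 25.390625.

25.390625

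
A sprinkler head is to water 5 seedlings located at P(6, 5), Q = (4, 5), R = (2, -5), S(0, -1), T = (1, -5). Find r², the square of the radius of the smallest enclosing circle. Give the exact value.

A smallest enclosing disk is always determined by at most three of the input points on its boundary.
The farthest pair is P–T with squared distance 125. The circle on this segment as diameter has centre (3.5, 0) and r² = 125/4 = 31.25.
Check Q: distance² to centre = 25.25 ≤ 31.25, so it lies inside.
All remaining points lie in this disk, and no smaller disk contains both endpoints, so this is the minimum enclosing circle.

31.25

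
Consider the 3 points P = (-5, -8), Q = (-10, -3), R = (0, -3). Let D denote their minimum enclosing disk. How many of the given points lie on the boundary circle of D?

3

Side lengths²: PQ² = 50, PR² = 50, QR² = 100.
Since QR² = 100 ≥ 50 + 50 = 100, the angle opposite QR is not acute, so the smallest enclosing circle has QR as diameter.
Centre = midpoint of QR = (-5, -3), r² = 100/4 = 25.
The points at distance exactly r from the centre are P, Q, R — 3 points.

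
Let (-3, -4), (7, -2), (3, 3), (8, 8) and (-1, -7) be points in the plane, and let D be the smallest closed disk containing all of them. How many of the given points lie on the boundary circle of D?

A smallest enclosing disk is always determined by at most three of the input points on its boundary.
The farthest pair is (8, 8)–(-1, -7) with squared distance 306. The circle on this segment as diameter has centre (3.5, 0.5) and r² = 306/4 = 76.5.
Check (-3, -4): distance² to centre = 62.5 ≤ 76.5, so it lies inside.
All remaining points lie in this disk, and no smaller disk contains both endpoints, so this is the minimum enclosing circle.
The points at distance exactly r from the centre are (8, 8), (-1, -7) — 2 points.

2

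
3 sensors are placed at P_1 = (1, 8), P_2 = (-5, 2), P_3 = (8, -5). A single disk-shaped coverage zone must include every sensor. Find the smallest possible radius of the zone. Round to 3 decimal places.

7.707

Side lengths²: P_1P_2² = 72, P_1P_3² = 218, P_2P_3² = 218.
Since P_2P_3² = 218 < 218 + 72 = 290, the triangle is acute, so the smallest enclosing circle is the circumcircle.
Circumcentre = (2.55, 0.45), r² = 59.405.
r = √(59.405) ≈ 7.707.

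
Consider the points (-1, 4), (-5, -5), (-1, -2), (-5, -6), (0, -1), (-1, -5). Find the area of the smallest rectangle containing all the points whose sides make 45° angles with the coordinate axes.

In coordinates u = x + y, v = x − y the rectangle is axis-aligned; the map (x,y)→(u,v) scales areas by 2.
u-values: 3, -10, -3, -11, -1, -6; range = 3 − (-11) = 14.
v-values: -5, 0, 1, 1, 1, 4; range = 4 − (-5) = 9.
Area = (14 × 9) / 2 = 63.

63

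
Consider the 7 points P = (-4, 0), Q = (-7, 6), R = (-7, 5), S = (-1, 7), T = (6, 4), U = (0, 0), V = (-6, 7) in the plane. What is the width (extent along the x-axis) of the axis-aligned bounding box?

max x = 6, min x = -7, so width = 13.

13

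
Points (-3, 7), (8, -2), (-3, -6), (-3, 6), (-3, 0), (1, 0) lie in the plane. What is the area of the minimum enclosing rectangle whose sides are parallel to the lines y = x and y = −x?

In coordinates u = x + y, v = x − y the rectangle is axis-aligned; the map (x,y)→(u,v) scales areas by 2.
u-values: 4, 6, -9, 3, -3, 1; range = 6 − (-9) = 15.
v-values: -10, 10, 3, -9, -3, 1; range = 10 − (-10) = 20.
Area = (15 × 20) / 2 = 150.

150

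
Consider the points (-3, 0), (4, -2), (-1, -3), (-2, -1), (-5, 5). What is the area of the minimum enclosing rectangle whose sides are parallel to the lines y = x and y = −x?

In coordinates u = x + y, v = x − y the rectangle is axis-aligned; the map (x,y)→(u,v) scales areas by 2.
u-values: -3, 2, -4, -3, 0; range = 2 − (-4) = 6.
v-values: -3, 6, 2, -1, -10; range = 6 − (-10) = 16.
Area = (6 × 16) / 2 = 48.

48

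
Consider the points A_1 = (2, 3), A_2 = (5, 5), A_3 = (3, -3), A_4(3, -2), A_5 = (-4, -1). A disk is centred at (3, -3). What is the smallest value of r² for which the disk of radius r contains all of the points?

The required radius is the distance from (3, -3) to the farthest point.
Squared distances: 37, 68, 0, 1, 53.
Maximum is 68, attained at A_2.

68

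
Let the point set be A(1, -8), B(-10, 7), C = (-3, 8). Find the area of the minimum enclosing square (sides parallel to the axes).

The bounding box has width 11 and height 16.
An axis-aligned square enclosing the set must have side ≥ max(width, height).
So the minimum side is max(11, 16) = 16.
Area = 16² = 256.

256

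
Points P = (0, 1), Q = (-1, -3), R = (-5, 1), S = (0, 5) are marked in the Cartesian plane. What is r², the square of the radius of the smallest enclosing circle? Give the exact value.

A smallest enclosing disk is always determined by at most three of the input points on its boundary.
The minimum enclosing circle is determined by three boundary points: Q, R, S.
Their circumcentre is (-17/18, 19/18) with r² = 2665/162.
The farthest remaining point P is at distance² 145/162 ≤ 2665/162.

2665/162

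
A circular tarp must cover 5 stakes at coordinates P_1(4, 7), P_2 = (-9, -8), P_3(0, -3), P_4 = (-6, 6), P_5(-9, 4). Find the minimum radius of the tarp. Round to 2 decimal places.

The farthest pair is P_1–P_2 with squared distance 394. The circle on this segment as diameter has centre (-2.5, -0.5) and r² = 394/4 = 98.5.
Check P_3: distance² to centre = 12.5 ≤ 98.5, so it lies inside.
All remaining points lie in this disk, and no smaller disk contains both endpoints, so this is the minimum enclosing circle.
r = √(98.5) ≈ 9.92.

9.92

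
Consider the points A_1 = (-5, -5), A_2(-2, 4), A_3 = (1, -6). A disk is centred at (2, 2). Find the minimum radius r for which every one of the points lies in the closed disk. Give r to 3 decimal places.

The required radius is the distance from (2, 2) to the farthest point.
Squared distances: 98, 20, 65.
Maximum is 98, attained at A_1.
r = √98 ≈ 9.899.

9.899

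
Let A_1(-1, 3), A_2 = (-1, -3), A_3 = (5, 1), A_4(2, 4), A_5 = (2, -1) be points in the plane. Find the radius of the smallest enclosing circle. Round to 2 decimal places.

By Welzl's lemma the MEC is supported by two points (diametrically opposite) or three points (on a circumcircle).
The minimum enclosing circle is determined by three boundary points: A_2, A_3, A_4.
Their circumcentre is (1.2, 0.2) with r² = 15.08.
The farthest remaining point A_1 is at distance² 12.68 ≤ 15.08.
r = √(15.08) ≈ 3.88.

3.88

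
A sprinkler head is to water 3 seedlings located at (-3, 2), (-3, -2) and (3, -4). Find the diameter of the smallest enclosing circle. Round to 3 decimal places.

8.485

Call the three points A, B, C in the order given.
Side lengths²: AB² = 16, AC² = 72, BC² = 40.
Since AC² = 72 ≥ 40 + 16 = 56, the angle opposite AC is not acute, so the smallest enclosing circle has AC as diameter.
Centre = midpoint of AC = (0, -1), r² = 72/4 = 18.
Diameter = 2r = 2√18 ≈ 8.485.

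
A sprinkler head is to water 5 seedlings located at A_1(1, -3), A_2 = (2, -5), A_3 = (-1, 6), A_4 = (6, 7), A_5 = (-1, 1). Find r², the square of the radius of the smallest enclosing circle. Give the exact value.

40.625

The minimum enclosing circle of a finite set is fixed by two of the points (as a diameter) or three (as a circumcircle).
The minimum enclosing circle is determined by three boundary points: A_2, A_3, A_4.
Their circumcentre is (3.25, 1.25) with r² = 40.625.
The farthest remaining point A_1 is at distance² 23.125 ≤ 40.625.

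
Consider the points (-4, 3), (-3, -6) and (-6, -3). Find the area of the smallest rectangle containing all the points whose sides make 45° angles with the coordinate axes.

40

In coordinates u = x + y, v = x − y the rectangle is axis-aligned; the map (x,y)→(u,v) scales areas by 2.
u-values: -1, -9, -9; range = -1 − (-9) = 8.
v-values: -7, 3, -3; range = 3 − (-7) = 10.
Area = (8 × 10) / 2 = 40.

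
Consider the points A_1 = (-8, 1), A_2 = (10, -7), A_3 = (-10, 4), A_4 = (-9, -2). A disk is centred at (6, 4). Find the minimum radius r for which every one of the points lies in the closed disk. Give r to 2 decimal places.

16.16

The required radius is the distance from (6, 4) to the farthest point.
Squared distances: 205, 137, 256, 261.
Maximum is 261, attained at A_4.
r = √261 ≈ 16.16.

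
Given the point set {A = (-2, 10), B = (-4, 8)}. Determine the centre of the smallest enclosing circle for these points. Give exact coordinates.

(-3, 9)

The smallest circle enclosing two points has them as diameter endpoints.
Centre = midpoint = (-3, 9); r² = |AB|²/4 = 8/4 = 2.
Centre = (-3, 9).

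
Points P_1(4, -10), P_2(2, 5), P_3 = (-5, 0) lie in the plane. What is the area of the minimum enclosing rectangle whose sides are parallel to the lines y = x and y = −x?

In coordinates u = x + y, v = x − y the rectangle is axis-aligned; the map (x,y)→(u,v) scales areas by 2.
u-values: -6, 7, -5; range = 7 − (-6) = 13.
v-values: 14, -3, -5; range = 14 − (-5) = 19.
Area = (13 × 19) / 2 = 123.5.

123.5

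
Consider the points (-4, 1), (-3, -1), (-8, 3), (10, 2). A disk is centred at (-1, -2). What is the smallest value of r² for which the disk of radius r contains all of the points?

137

The required radius is the distance from (-1, -2) to the farthest point.
Squared distances: 18, 5, 74, 137.
Maximum is 137, attained at (10, 2).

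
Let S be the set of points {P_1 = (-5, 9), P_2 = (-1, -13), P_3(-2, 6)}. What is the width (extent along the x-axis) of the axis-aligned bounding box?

max x = -1, min x = -5, so width = 4.

4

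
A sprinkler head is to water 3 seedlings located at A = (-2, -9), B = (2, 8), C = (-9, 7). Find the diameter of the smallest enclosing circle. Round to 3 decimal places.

Side lengths²: AB² = 305, AC² = 305, BC² = 122.
Since AC² = 305 < 305 + 122 = 427, the triangle is acute, so the smallest enclosing circle is the circumcircle.
Circumcentre = (-17/6, 1/6), r² = 1525/18.
Diameter = 2r = 2√(1525/18) ≈ 18.409.

18.409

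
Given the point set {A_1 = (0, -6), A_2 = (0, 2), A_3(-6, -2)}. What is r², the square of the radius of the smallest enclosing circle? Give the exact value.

169/9

Side lengths²: A_1A_2² = 64, A_1A_3² = 52, A_2A_3² = 52.
Since A_1A_2² = 64 < 52 + 52 = 104, the triangle is acute, so the smallest enclosing circle is the circumcircle.
Circumcentre = (-5/3, -2), r² = 169/9.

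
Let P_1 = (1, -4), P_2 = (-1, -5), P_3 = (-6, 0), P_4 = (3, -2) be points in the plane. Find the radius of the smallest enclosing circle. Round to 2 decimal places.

The farthest pair is P_3–P_4 with squared distance 85. The circle on this segment as diameter has centre (-1.5, -1) and r² = 85/4 = 21.25.
Check P_1: distance² to centre = 15.25 ≤ 21.25, so it lies inside.
All remaining points lie in this disk, and no smaller disk contains both endpoints, so this is the minimum enclosing circle.
r = √(21.25) ≈ 4.61.

4.61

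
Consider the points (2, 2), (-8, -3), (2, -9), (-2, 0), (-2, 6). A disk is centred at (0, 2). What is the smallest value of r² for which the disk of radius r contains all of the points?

125

The required radius is the distance from (0, 2) to the farthest point.
Squared distances: 4, 89, 125, 8, 20.
Maximum is 125, attained at (2, -9).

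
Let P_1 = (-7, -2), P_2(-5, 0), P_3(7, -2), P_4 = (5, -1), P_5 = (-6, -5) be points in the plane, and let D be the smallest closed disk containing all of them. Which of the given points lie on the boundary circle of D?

The farthest pair is P_1–P_3 with squared distance 196. The circle on this segment as diameter has centre (0, -2) and r² = 196/4 = 49.
Check P_2: distance² to centre = 29 ≤ 49, so it lies inside.
All remaining points lie in this disk, and no smaller disk contains both endpoints, so this is the minimum enclosing circle.
The points at distance exactly r from the centre are P_1, P_3 — 2 points.

P_1, P_3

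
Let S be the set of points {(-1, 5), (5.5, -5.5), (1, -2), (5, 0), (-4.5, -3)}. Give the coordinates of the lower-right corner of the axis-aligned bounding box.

x-range [-4.5, 5.5], y-range [-5.5, 5].
The lower-right corner is (5.5, -5.5).

(5.5, -5.5)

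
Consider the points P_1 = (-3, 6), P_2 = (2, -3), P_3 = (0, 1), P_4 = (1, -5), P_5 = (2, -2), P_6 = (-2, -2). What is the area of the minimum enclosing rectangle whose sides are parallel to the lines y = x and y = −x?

In coordinates u = x + y, v = x − y the rectangle is axis-aligned; the map (x,y)→(u,v) scales areas by 2.
u-values: 3, -1, 1, -4, 0, -4; range = 3 − (-4) = 7.
v-values: -9, 5, -1, 6, 4, 0; range = 6 − (-9) = 15.
Area = (7 × 15) / 2 = 52.5.

52.5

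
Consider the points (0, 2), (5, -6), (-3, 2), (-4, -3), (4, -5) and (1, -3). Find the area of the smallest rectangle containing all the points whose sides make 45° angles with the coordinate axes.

72

In coordinates u = x + y, v = x − y the rectangle is axis-aligned; the map (x,y)→(u,v) scales areas by 2.
u-values: 2, -1, -1, -7, -1, -2; range = 2 − (-7) = 9.
v-values: -2, 11, -5, -1, 9, 4; range = 11 − (-5) = 16.
Area = (9 × 16) / 2 = 72.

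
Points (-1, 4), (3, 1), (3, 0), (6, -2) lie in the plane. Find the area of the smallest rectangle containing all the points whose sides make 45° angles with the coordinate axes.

6.5

In coordinates u = x + y, v = x − y the rectangle is axis-aligned; the map (x,y)→(u,v) scales areas by 2.
u-values: 3, 4, 3, 4; range = 4 − 3 = 1.
v-values: -5, 2, 3, 8; range = 8 − (-5) = 13.
Area = (1 × 13) / 2 = 6.5.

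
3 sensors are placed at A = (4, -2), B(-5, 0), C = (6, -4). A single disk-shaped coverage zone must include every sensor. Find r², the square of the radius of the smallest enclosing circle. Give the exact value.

34.25

Side lengths²: AB² = 85, AC² = 8, BC² = 137.
Since BC² = 137 ≥ 85 + 8 = 93, the angle opposite BC is not acute, so the smallest enclosing circle has BC as diameter.
Centre = midpoint of BC = (0.5, -2), r² = 137/4 = 34.25.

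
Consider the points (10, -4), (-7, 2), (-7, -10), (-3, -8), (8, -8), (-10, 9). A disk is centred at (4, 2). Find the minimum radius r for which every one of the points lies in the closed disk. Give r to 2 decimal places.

The required radius is the distance from (4, 2) to the farthest point.
Squared distances: 72, 121, 265, 149, 116, 245.
Maximum is 265, attained at (-7, -10).
r = √265 ≈ 16.28.

16.28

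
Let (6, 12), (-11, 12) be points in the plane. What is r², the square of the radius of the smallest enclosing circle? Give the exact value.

The smallest circle enclosing two points has them as diameter endpoints.
Centre = midpoint = (-2.5, 12); r² = |(6, 12)−(-11, 12)|²/4 = 289/4 = 72.25.

72.25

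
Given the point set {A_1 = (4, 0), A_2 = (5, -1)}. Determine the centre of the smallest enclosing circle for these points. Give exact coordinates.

(4.5, -0.5)

The smallest circle enclosing two points has them as diameter endpoints.
Centre = midpoint = (4.5, -0.5); r² = |A_1A_2|²/4 = 2/4 = 0.5.
Centre = (4.5, -0.5).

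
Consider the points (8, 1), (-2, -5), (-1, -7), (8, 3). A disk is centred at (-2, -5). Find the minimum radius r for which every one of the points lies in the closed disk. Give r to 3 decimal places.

12.806

The required radius is the distance from (-2, -5) to the farthest point.
Squared distances: 136, 0, 5, 164.
Maximum is 164, attained at (8, 3).
r = √164 ≈ 12.806.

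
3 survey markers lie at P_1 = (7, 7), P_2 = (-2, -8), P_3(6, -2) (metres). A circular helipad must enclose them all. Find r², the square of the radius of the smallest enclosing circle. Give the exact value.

Side lengths²: P_1P_2² = 306, P_1P_3² = 82, P_2P_3² = 100.
Since P_1P_2² = 306 ≥ 100 + 82 = 182, the angle opposite P_1P_2 is not acute, so the smallest enclosing circle has P_1P_2 as diameter.
Centre = midpoint of P_1P_2 = (2.5, -0.5), r² = 306/4 = 76.5.

76.5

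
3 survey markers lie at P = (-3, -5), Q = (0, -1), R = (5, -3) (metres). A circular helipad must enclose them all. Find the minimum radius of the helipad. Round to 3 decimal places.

4.123

Side lengths²: PQ² = 25, PR² = 68, QR² = 29.
Since PR² = 68 ≥ 29 + 25 = 54, the angle opposite PR is not acute, so the smallest enclosing circle has PR as diameter.
Centre = midpoint of PR = (1, -4), r² = 68/4 = 17.
r = √17 ≈ 4.123.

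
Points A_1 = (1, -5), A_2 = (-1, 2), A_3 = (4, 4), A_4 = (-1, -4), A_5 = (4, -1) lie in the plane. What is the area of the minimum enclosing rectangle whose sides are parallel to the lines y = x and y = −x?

In coordinates u = x + y, v = x − y the rectangle is axis-aligned; the map (x,y)→(u,v) scales areas by 2.
u-values: -4, 1, 8, -5, 3; range = 8 − (-5) = 13.
v-values: 6, -3, 0, 3, 5; range = 6 − (-3) = 9.
Area = (13 × 9) / 2 = 58.5.

58.5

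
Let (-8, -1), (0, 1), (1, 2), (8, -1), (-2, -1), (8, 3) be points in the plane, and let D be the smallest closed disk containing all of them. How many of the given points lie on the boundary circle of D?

3

The farthest pair is (-8, -1)–(8, 3) with squared distance 272. The circle on this segment as diameter has centre (0, 1) and r² = 272/4 = 68.
Check (0, 1): distance² to centre = 0 ≤ 68, so it lies inside.
All remaining points lie in this disk, and no smaller disk contains both endpoints, so this is the minimum enclosing circle.
The points at distance exactly r from the centre are (-8, -1), (8, -1), (8, 3) — 3 points.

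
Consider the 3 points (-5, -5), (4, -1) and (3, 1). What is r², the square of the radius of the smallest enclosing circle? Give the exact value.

Call the three points A, B, C in the order given.
Side lengths²: AB² = 97, AC² = 100, BC² = 5.
Since AC² = 100 < 97 + 5 = 102, the triangle is acute, so the smallest enclosing circle is the circumcircle.
Circumcentre = (-19/22, -24/11), r² = 12125/484.

12125/484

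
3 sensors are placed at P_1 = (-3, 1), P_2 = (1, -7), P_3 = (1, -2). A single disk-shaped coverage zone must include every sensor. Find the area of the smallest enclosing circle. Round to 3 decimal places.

Side lengths²: P_1P_2² = 80, P_1P_3² = 25, P_2P_3² = 25.
Since P_1P_2² = 80 ≥ 25 + 25 = 50, the angle opposite P_1P_2 is not acute, so the smallest enclosing circle has P_1P_2 as diameter.
Centre = midpoint of P_1P_2 = (-1, -3), r² = 80/4 = 20.
Area = π·r² = π·20 ≈ 62.832.

62.832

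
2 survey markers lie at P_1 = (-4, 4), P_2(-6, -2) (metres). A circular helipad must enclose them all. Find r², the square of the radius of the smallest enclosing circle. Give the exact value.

The smallest circle enclosing two points has them as diameter endpoints.
Centre = midpoint = (-5, 1); r² = |P_1P_2|²/4 = 40/4 = 10.

10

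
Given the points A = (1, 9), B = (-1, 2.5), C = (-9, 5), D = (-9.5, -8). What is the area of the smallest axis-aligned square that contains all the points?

The bounding box has width 10.5 and height 17.
An axis-aligned square enclosing the set must have side ≥ max(width, height).
So the minimum side is max(10.5, 17) = 17.
Area = 17² = 289.

289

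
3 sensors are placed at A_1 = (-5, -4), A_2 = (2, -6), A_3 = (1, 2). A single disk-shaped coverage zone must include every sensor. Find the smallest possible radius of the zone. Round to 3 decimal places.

Side lengths²: A_1A_2² = 53, A_1A_3² = 72, A_2A_3² = 65.
Since A_1A_3² = 72 < 65 + 53 = 118, the triangle is acute, so the smallest enclosing circle is the circumcircle.
Circumcentre = (-13/18, -41/18), r² = 3445/162.
r = √(3445/162) ≈ 4.611.

4.611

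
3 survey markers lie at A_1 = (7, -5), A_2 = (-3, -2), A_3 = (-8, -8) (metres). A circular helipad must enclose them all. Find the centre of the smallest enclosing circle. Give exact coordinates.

(-0.5, -6.5)

Side lengths²: A_1A_2² = 109, A_1A_3² = 234, A_2A_3² = 61.
Since A_1A_3² = 234 ≥ 109 + 61 = 170, the angle opposite A_1A_3 is not acute, so the smallest enclosing circle has A_1A_3 as diameter.
Centre = midpoint of A_1A_3 = (-0.5, -6.5), r² = 234/4 = 58.5.
Centre = (-0.5, -6.5).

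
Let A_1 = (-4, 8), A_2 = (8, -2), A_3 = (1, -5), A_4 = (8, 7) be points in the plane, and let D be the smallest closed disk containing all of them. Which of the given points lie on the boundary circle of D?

A_1, A_2, A_3

The minimum enclosing circle is determined by three boundary points: A_1, A_2, A_3.
Their circumcentre is (96/53, 147/53) with r² = 171593/2809.
The farthest remaining point A_4 is at distance² 157760/2809 ≤ 171593/2809.
The points at distance exactly r from the centre are A_1, A_2, A_3 — 3 points.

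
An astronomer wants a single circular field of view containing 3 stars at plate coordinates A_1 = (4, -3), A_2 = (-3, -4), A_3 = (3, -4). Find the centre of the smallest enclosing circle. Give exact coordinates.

Side lengths²: A_1A_2² = 50, A_1A_3² = 2, A_2A_3² = 36.
Since A_1A_2² = 50 ≥ 36 + 2 = 38, the angle opposite A_1A_2 is not acute, so the smallest enclosing circle has A_1A_2 as diameter.
Centre = midpoint of A_1A_2 = (0.5, -3.5), r² = 50/4 = 12.5.
Centre = (0.5, -3.5).

(0.5, -3.5)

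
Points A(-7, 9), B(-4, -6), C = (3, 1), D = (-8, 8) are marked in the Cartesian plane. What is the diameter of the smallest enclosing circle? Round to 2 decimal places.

15.39

The minimum enclosing circle is determined by three boundary points: A, B, C.
Their circumcentre is (-14/3, 5/3) with r² = 533/9.
The farthest remaining point D is at distance² 461/9 ≤ 533/9.
Diameter = 2r = 2√(533/9) ≈ 15.39.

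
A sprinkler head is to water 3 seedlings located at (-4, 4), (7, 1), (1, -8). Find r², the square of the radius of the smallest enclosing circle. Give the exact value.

Call the three points A, B, C in the order given.
Side lengths²: AB² = 130, AC² = 169, BC² = 117.
Since AC² = 169 < 130 + 117 = 247, the triangle is acute, so the smallest enclosing circle is the circumcircle.
Circumcentre = (0.5, -7/6), r² = 845/18.

845/18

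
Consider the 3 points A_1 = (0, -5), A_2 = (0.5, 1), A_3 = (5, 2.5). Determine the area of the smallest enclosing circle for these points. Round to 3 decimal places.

Side lengths²: A_1A_2² = 36.25, A_1A_3² = 81.25, A_2A_3² = 22.5.
Since A_1A_3² = 81.25 ≥ 36.25 + 22.5 = 58.75, the angle opposite A_1A_3 is not acute, so the smallest enclosing circle has A_1A_3 as diameter.
Centre = midpoint of A_1A_3 = (2.5, -1.25), r² = 81.25/4 = 20.3125.
Area = π·r² = π·20.3125 ≈ 63.814.

63.814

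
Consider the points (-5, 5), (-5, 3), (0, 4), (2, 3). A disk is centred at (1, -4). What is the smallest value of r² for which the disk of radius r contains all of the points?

The required radius is the distance from (1, -4) to the farthest point.
Squared distances: 117, 85, 65, 50.
Maximum is 117, attained at (-5, 5).

117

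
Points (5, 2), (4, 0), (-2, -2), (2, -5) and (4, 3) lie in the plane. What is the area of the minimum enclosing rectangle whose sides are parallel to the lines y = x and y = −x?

38.5

In coordinates u = x + y, v = x − y the rectangle is axis-aligned; the map (x,y)→(u,v) scales areas by 2.
u-values: 7, 4, -4, -3, 7; range = 7 − (-4) = 11.
v-values: 3, 4, 0, 7, 1; range = 7 − 0 = 7.
Area = (11 × 7) / 2 = 38.5.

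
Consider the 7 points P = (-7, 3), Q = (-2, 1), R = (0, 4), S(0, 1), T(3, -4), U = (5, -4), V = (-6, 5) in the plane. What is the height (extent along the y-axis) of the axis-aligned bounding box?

9

max y = 5, min y = -4, so height = 9.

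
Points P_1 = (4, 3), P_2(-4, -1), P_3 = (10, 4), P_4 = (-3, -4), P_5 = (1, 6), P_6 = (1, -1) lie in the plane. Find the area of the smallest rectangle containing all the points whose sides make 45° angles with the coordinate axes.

115.5

In coordinates u = x + y, v = x − y the rectangle is axis-aligned; the map (x,y)→(u,v) scales areas by 2.
u-values: 7, -5, 14, -7, 7, 0; range = 14 − (-7) = 21.
v-values: 1, -3, 6, 1, -5, 2; range = 6 − (-5) = 11.
Area = (21 × 11) / 2 = 115.5.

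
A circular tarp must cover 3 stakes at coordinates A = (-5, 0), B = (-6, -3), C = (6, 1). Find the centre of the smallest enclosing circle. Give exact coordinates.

(0, -1)

Side lengths²: AB² = 10, AC² = 122, BC² = 160.
Since BC² = 160 ≥ 122 + 10 = 132, the angle opposite BC is not acute, so the smallest enclosing circle has BC as diameter.
Centre = midpoint of BC = (0, -1), r² = 160/4 = 40.
Centre = (0, -1).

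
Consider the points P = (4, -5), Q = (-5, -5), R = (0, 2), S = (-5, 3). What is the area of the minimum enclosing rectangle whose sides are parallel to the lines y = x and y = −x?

In coordinates u = x + y, v = x − y the rectangle is axis-aligned; the map (x,y)→(u,v) scales areas by 2.
u-values: -1, -10, 2, -2; range = 2 − (-10) = 12.
v-values: 9, 0, -2, -8; range = 9 − (-8) = 17.
Area = (12 × 17) / 2 = 102.

102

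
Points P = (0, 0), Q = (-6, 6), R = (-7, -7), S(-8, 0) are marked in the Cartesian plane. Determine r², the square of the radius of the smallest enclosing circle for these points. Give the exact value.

42.5

The minimum enclosing circle of a finite set is fixed by two of the points (as a diameter) or three (as a circumcircle).
The farthest pair is Q–R with squared distance 170. The circle on this segment as diameter has centre (-6.5, -0.5) and r² = 170/4 = 42.5.
Check P: distance² to centre = 42.5 ≤ 42.5, so it lies inside.
All remaining points lie in this disk, and no smaller disk contains both endpoints, so this is the minimum enclosing circle.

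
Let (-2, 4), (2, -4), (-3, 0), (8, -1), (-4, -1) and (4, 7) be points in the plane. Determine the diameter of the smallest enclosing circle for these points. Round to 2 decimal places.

By Welzl's lemma the MEC is supported by two points (diametrically opposite) or three points (on a circumcircle).
The minimum enclosing circle is determined by three boundary points: (8, -1), (-4, -1), (4, 7).
Their circumcentre is (2, 1) with r² = 40.
The farthest remaining point (-3, 0) is at distance² 26 ≤ 40.
Diameter = 2r = 2√40 ≈ 12.65.

12.65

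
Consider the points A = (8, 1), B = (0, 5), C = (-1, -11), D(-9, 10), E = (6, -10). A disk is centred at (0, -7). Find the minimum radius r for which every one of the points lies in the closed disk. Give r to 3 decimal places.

19.235

The required radius is the distance from (0, -7) to the farthest point.
Squared distances: 128, 144, 17, 370, 45.
Maximum is 370, attained at D.
r = √370 ≈ 19.235.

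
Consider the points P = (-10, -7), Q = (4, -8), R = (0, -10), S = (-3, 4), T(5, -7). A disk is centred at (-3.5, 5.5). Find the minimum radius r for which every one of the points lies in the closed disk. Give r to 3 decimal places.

The required radius is the distance from (-3.5, 5.5) to the farthest point.
Squared distances: 198.5, 238.5, 252.5, 2.5, 228.5.
Maximum is 252.5, attained at R.
r = √(252.5) ≈ 15.890.

15.890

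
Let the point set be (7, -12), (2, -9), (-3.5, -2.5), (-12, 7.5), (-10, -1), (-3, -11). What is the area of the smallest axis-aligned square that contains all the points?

The bounding box has width 19 and height 19.5.
An axis-aligned square enclosing the set must have side ≥ max(width, height).
So the minimum side is max(19, 19.5) = 19.5.
Area = 19.5² = 380.25.

380.25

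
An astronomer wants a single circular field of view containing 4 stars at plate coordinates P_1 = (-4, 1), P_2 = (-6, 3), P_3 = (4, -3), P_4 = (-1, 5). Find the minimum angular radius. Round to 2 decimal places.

A smallest enclosing disk is always determined by at most three of the input points on its boundary.
The farthest pair is P_2–P_3 with squared distance 136. The circle on this segment as diameter has centre (-1, 0) and r² = 136/4 = 34.
Check P_1: distance² to centre = 10 ≤ 34, so it lies inside.
All remaining points lie in this disk, and no smaller disk contains both endpoints, so this is the minimum enclosing circle.
r = √34 ≈ 5.83.

5.83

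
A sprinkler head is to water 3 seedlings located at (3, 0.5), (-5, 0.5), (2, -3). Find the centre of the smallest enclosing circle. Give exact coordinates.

(-1, -0.25)

Call the three points A, B, C in the order given.
Side lengths²: AB² = 64, AC² = 13.25, BC² = 61.25.
Since AB² = 64 < 61.25 + 13.25 = 74.5, the triangle is acute, so the smallest enclosing circle is the circumcircle.
Circumcentre = (-1, -0.25), r² = 16.5625.
Centre = (-1, -0.25).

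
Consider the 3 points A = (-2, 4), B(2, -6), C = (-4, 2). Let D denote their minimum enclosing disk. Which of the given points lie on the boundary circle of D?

Side lengths²: AB² = 116, AC² = 8, BC² = 100.
Since AB² = 116 ≥ 100 + 8 = 108, the angle opposite AB is not acute, so the smallest enclosing circle has AB as diameter.
Centre = midpoint of AB = (0, -1), r² = 116/4 = 29.
The points at distance exactly r from the centre are A, B — 2 points.

A, B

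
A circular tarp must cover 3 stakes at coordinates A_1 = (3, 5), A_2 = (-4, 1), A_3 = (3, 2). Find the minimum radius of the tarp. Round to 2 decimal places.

4.03

Side lengths²: A_1A_2² = 65, A_1A_3² = 9, A_2A_3² = 50.
Since A_1A_2² = 65 ≥ 50 + 9 = 59, the angle opposite A_1A_2 is not acute, so the smallest enclosing circle has A_1A_2 as diameter.
Centre = midpoint of A_1A_2 = (-0.5, 3), r² = 65/4 = 16.25.
r = √(16.25) ≈ 4.03.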